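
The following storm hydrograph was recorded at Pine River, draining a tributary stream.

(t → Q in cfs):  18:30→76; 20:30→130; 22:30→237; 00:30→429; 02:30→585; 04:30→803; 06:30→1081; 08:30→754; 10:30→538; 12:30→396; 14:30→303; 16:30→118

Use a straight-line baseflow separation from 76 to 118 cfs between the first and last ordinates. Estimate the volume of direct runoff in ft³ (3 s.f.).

Direct-runoff ordinates (Q − Q_b): 0.00, 50.18, 153.36, 341.55, 493.73, 707.91, 982.09, 651.27, 431.45, 285.64, 188.82, 0.00 cfs.
ΣQ_DR = 4286 cfs.
With Δt = 2 h = 7200 s, V = ΣQ_DR · Δt = 4286 × 7200 = 3.09 × 10^7 ft³.

V ≈ 3.09 × 10^7 ft³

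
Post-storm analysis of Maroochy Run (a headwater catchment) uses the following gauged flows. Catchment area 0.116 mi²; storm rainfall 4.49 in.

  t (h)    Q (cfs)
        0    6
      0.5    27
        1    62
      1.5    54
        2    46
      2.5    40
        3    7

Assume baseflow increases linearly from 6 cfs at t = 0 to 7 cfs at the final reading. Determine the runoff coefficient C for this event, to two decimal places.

C ≈ 0.29

ΣQ_DR = 196.5 cfs; V = ΣQ_DR·Δt = 3.537 × 10^5 ft³.
Runoff depth d = V / A = 1.312 in.
C = d / P = 1.312 / 4.49 = 0.29.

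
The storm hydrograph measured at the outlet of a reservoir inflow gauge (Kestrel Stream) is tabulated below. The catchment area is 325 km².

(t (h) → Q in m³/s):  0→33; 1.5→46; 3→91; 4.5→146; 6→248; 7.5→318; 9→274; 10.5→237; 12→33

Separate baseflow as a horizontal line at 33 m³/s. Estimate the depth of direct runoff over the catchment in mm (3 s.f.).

Direct runoff: 0.0, 13.0, 58.0, 113.0, 215.0, 285.0, 241.0, 204.0, 0.0 m³/s; ΣQ_DR = 1129 m³/s.
V = ΣQ_DR · Δt = 1129 × 5400 s = 6.097 × 10^6 m³.
Over A = 325 km², depth = V / A = 18.8 mm.

d ≈ 18.8 mm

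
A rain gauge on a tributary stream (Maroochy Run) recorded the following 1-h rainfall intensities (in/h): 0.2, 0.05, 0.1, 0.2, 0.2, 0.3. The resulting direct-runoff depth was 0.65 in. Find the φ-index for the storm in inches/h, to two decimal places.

Only the 5 blocks with intensity above φ contribute runoff: 0.2, 0.1, 0.2, 0.2, 0.3 in/h.
Σ(I−φ)·Δt = d  ⇒  (0.2+0.1+0.2+0.2+0.3 − 5φ)·1 = 0.65
φ = (1.000 − 0.65/1) / 5 = 0.07 in/h.

φ ≈ 0.07 in/h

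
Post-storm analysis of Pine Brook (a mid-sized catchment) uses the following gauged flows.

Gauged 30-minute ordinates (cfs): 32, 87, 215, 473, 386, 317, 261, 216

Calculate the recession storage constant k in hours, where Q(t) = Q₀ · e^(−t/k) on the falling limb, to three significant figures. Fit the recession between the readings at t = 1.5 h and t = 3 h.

k ≈ 2.52 h

On the falling limb, Q drops from 473 to 261 cfs between t = 1.5 h and t = 3 h (Δt = 1.5 h).
k = −Δt / ln(Q₂/Q₁) = −1.5 / ln(261/473) = 2.52 h.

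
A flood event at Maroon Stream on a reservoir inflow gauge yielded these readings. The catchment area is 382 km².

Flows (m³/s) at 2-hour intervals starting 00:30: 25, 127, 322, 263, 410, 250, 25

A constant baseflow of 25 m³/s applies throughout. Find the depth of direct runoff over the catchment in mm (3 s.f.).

d ≈ 23.5 mm

Direct runoff: 0.0, 102.0, 297.0, 238.0, 385.0, 225.0, 0.0 m³/s; ΣQ_DR = 1247 m³/s.
V = ΣQ_DR · Δt = 1247 × 7200 s = 8.978 × 10^6 m³.
Over A = 382 km², depth = V / A = 23.5 mm.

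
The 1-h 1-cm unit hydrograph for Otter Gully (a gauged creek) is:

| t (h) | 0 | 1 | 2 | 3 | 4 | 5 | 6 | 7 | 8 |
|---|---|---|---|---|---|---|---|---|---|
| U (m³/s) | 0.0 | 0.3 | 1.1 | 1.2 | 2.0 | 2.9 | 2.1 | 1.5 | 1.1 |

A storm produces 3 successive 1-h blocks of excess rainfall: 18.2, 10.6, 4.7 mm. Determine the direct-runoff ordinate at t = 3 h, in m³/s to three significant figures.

Q ≈ 3.49 m³/s

By discrete convolution, Q_j = Σ (P_i / 10 mm) · U_{j−i}.
At t = 3 h (j=3): Q = (18.2/10)·1.2 + (10.6/10)·1.1 + (4.7/10)·0.3 = 3.49 m³/s.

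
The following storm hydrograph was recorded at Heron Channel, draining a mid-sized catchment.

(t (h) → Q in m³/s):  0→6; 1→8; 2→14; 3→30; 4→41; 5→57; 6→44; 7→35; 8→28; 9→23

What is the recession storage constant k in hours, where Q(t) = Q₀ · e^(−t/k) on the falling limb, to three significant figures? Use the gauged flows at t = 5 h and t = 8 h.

k ≈ 4.22 h

On the falling limb, Q drops from 57 to 28 m³/s between t = 5 h and t = 8 h (Δt = 3 h).
k = −Δt / ln(Q₂/Q₁) = −3 / ln(28/57) = 4.22 h.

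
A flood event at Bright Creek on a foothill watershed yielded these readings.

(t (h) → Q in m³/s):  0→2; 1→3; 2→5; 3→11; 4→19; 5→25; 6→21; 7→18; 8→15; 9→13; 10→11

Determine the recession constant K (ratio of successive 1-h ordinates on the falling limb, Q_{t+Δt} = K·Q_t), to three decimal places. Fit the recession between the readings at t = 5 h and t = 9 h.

Using the recession-limb readings at t = 5 h and t = 9 h: Q falls from 25 to 13 m³/s over 4 intervals.
K = (Q₂/Q₁)^(1/4) = (13/25)^(1/4) = 0.849.

K ≈ 0.849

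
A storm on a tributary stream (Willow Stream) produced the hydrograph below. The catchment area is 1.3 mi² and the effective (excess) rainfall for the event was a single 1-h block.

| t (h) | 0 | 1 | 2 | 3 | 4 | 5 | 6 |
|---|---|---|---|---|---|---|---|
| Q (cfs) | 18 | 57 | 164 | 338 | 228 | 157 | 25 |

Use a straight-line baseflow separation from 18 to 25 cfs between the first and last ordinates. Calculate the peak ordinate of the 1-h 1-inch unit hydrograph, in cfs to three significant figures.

Direct runoff: 0.00, 37.83, 143.67, 316.50, 205.33, 133.17, 0.00 cfs; ΣQ_DR = 836.5 cfs, peak = 316.50 cfs.
Runoff depth d = ΣQ_DR·Δt / A = 836.5 × 3600 / (1.3 mi²) = 0.9971 in.
The 1-inch UH is the DRH scaled by (1 in)/d, so U_p = 316.50 × 1/0.9971 = 317 cfs.

U_p ≈ 317 cfs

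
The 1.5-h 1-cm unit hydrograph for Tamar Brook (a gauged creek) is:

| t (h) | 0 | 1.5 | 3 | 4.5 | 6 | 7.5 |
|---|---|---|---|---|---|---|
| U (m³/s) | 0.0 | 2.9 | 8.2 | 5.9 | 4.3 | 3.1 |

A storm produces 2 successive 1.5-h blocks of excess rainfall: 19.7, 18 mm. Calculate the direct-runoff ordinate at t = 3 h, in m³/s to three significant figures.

By discrete convolution, Q_j = Σ (P_i / 10 mm) · U_{j−i}.
At t = 3 h (j=2): Q = (19.7/10)·8.2 + (18/10)·2.9 = 21.4 m³/s.

Q ≈ 21.4 m³/s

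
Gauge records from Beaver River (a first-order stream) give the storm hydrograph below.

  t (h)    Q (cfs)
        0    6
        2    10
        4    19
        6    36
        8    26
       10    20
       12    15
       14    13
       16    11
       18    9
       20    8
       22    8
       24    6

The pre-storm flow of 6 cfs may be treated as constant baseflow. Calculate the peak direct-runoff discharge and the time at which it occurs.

Q_p = 30.0 cfs at t = 6 h

Subtracting baseflow gives direct-runoff ordinates: 0.0, 4.0, 13.0, 30.0, 20.0, 14.0, 9.0, 7.0, 5.0, 3.0, 2.0, 2.0, 0.0 cfs.
The maximum is 30.0 cfs, occurring at the reading for t = 6 h.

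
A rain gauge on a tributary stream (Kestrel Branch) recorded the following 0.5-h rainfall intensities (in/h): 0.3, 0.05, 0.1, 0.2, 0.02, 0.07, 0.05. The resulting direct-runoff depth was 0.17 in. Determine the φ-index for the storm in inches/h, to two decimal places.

Only the 3 blocks with intensity above φ contribute runoff: 0.3, 0.1, 0.2 in/h.
Σ(I−φ)·Δt = d  ⇒  (0.3+0.1+0.2 − 3φ)·0.5 = 0.17
φ = (0.6000 − 0.17/0.5) / 3 = 0.09 in/h.

φ ≈ 0.09 in/h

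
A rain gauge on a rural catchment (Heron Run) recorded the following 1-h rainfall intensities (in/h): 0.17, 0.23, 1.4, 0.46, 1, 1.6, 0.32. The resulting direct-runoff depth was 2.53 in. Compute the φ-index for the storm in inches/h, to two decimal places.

Only the 3 blocks with intensity above φ contribute runoff: 1.4, 1, 1.6 in/h.
Σ(I−φ)·Δt = d  ⇒  (1.4+1+1.6 − 3φ)·1 = 2.53
φ = (4.000 − 2.53/1) / 3 = 0.49 in/h.

φ ≈ 0.49 in/h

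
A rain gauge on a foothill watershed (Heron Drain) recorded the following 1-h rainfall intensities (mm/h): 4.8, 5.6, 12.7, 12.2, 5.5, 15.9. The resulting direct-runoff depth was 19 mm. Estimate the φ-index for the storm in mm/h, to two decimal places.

φ ≈ 7.27 mm/h

Only the 3 blocks with intensity above φ contribute runoff: 12.7, 12.2, 15.9 mm/h.
Σ(I−φ)·Δt = d  ⇒  (12.7+12.2+15.9 − 3φ)·1 = 19
φ = (40.80 − 19/1) / 3 = 7.27 mm/h.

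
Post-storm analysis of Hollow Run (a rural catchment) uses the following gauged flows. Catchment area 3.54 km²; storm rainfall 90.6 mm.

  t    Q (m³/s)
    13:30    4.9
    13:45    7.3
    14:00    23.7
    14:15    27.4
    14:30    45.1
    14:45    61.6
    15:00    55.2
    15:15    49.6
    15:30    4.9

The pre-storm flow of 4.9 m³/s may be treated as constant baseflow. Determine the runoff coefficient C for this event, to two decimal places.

ΣQ_DR = 235.6 m³/s; V = ΣQ_DR·Δt = 2.120 × 10^5 m³.
Runoff depth d = V / A = 59.90 mm.
C = d / P = 59.90 / 90.6 = 0.66.

C ≈ 0.66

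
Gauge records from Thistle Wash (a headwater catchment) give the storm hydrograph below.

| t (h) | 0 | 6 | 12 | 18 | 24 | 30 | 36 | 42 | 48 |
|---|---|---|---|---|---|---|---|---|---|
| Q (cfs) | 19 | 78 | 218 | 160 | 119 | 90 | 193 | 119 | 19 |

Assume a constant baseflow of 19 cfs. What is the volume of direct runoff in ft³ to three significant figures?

V ≈ 1.82 × 10^7 ft³

Direct-runoff ordinates (Q − Q_b): 0.0, 59.0, 199.0, 141.0, 100.0, 71.0, 174.0, 100.0, 0.0 cfs.
ΣQ_DR = 844.0 cfs.
With Δt = 6 h = 21600 s, V = ΣQ_DR · Δt = 844.0 × 21600 = 1.82 × 10^7 ft³.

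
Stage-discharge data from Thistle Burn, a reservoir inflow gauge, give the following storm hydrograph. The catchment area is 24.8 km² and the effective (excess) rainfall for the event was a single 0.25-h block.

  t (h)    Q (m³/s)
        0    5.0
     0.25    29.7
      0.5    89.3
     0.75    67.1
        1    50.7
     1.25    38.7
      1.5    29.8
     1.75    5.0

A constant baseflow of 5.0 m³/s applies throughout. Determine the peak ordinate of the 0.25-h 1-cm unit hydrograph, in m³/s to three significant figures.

Direct runoff: 0.0, 24.7, 84.3, 62.1, 45.7, 33.7, 24.8, 0.0 m³/s; ΣQ_DR = 275.3 m³/s, peak = 84.3 m³/s.
Runoff depth d = ΣQ_DR·Δt / A = 275.3 × 900 / (24.8 km²) = 9.991 mm.
The 1-cm UH is the DRH scaled by (10 mm)/d, so U_p = 84.3 × 10/9.991 = 84.4 m³/s.

U_p ≈ 84.4 m³/s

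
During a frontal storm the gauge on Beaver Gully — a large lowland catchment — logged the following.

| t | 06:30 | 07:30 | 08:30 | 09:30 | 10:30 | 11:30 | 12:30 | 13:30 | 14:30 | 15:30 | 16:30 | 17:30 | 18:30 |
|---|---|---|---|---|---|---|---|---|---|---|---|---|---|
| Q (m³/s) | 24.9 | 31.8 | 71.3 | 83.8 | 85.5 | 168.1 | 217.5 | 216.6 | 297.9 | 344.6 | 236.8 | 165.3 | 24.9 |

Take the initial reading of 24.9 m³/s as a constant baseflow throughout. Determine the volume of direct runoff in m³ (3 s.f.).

Direct-runoff ordinates (Q − Q_b): 0.0, 6.9, 46.4, 58.9, 60.6, 143.2, 192.6, 191.7, 273.0, 319.7, 211.9, 140.4, 0.0 m³/s.
ΣQ_DR = 1645 m³/s.
With Δt = 1 h = 3600 s, V = ΣQ_DR · Δt = 1645 × 3600 = 5.92 × 10^6 m³.

V ≈ 5.92 × 10^6 m³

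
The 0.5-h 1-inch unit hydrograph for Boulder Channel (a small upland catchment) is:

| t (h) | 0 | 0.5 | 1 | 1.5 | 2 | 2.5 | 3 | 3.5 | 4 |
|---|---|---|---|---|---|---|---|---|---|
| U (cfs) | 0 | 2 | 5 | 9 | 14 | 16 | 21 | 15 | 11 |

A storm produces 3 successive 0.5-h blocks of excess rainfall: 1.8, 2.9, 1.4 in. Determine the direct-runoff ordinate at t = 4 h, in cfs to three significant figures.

Q ≈ 92.7 cfs

By discrete convolution, Q_j = Σ (P_i / 1 in) · U_{j−i}.
At t = 4 h (j=8): Q = (1.8/1)·11 + (2.9/1)·15 + (1.4/1)·21 = 92.7 cfs.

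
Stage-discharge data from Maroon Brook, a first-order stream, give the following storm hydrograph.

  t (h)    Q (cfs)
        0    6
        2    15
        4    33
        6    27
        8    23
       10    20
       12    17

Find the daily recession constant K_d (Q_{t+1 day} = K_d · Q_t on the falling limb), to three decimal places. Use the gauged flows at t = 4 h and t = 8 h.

K_d ≈ 0.115

Between t = 4 h and t = 8 h the flow falls from 33 to 23 cfs over 2×2 h = 4 h.
Per-interval ratio K = (23/33)^(1/2) = 0.8348; K_d = K^(24/2) = 0.115.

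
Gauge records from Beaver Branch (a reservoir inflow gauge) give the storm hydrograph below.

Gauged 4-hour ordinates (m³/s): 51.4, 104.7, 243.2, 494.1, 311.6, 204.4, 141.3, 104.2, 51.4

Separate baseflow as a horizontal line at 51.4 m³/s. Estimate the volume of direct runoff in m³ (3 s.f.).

Direct-runoff ordinates (Q − Q_b): 0.0, 53.3, 191.8, 442.7, 260.2, 153.0, 89.9, 52.8, 0.0 m³/s.
ΣQ_DR = 1244 m³/s.
With Δt = 4 h = 14400 s, V = ΣQ_DR · Δt = 1244 × 14400 = 1.79 × 10^7 m³.

V ≈ 1.79 × 10^7 m³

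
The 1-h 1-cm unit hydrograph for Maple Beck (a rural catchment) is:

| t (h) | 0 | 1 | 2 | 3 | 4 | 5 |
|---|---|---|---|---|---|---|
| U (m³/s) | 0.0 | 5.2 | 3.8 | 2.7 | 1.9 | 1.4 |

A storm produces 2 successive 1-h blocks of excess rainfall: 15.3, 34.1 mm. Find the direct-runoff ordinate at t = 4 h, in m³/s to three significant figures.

Q ≈ 12.1 m³/s

By discrete convolution, Q_j = Σ (P_i / 10 mm) · U_{j−i}.
At t = 4 h (j=4): Q = (15.3/10)·1.9 + (34.1/10)·2.7 = 12.1 m³/s.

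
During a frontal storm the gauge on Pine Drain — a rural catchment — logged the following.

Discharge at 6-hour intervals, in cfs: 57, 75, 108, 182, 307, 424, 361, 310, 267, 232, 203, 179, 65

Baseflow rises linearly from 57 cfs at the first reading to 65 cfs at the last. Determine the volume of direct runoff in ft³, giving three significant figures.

Direct-runoff ordinates (Q − Q_b): 0.00, 17.33, 49.67, 123.00, 247.33, 363.67, 300.00, 248.33, 204.67, 169.00, 139.33, 114.67, 0.00 cfs.
ΣQ_DR = 1977 cfs.
With Δt = 6 h = 21600 s, V = ΣQ_DR · Δt = 1977 × 21600 = 4.27 × 10^7 ft³.

V ≈ 4.27 × 10^7 ft³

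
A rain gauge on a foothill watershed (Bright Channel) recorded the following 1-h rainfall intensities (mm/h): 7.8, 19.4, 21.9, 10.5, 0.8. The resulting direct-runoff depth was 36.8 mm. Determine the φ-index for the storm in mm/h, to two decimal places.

φ ≈ 5.70 mm/h

Only the 4 blocks with intensity above φ contribute runoff: 7.8, 19.4, 21.9, 10.5 mm/h.
Σ(I−φ)·Δt = d  ⇒  (7.8+19.4+21.9+10.5 − 4φ)·1 = 36.8
φ = (59.60 − 36.8/1) / 4 = 5.70 mm/h.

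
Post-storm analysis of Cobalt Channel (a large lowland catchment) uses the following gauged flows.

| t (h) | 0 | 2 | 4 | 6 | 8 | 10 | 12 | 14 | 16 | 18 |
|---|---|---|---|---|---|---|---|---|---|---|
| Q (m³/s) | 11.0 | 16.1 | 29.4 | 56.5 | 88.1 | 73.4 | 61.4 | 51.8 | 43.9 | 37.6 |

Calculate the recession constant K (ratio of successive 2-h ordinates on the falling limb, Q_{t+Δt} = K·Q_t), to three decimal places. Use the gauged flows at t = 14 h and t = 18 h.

Using the recession-limb readings at t = 14 h and t = 18 h: Q falls from 51.8 to 37.6 m³/s over 2 intervals.
K = (Q₂/Q₁)^(1/2) = (37.6/51.8)^(1/2) = 0.852.

K ≈ 0.852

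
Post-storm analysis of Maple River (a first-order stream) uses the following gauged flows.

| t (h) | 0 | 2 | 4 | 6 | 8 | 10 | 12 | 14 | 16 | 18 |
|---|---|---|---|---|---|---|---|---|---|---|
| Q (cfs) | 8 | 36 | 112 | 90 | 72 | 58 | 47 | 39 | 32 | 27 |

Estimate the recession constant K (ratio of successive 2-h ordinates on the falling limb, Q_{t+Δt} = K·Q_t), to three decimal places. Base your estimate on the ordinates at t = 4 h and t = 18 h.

Using the recession-limb readings at t = 4 h and t = 18 h: Q falls from 112 to 27 cfs over 7 intervals.
K = (Q₂/Q₁)^(1/7) = (27/112)^(1/7) = 0.816.

K ≈ 0.816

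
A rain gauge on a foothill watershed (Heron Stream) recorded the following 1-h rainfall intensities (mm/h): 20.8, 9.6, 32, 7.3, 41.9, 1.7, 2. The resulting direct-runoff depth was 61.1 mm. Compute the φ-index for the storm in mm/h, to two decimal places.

Only the 3 blocks with intensity above φ contribute runoff: 20.8, 32, 41.9 mm/h.
Σ(I−φ)·Δt = d  ⇒  (20.8+32+41.9 − 3φ)·1 = 61.1
φ = (94.70 − 61.1/1) / 3 = 11.20 mm/h.

φ ≈ 11.20 mm/h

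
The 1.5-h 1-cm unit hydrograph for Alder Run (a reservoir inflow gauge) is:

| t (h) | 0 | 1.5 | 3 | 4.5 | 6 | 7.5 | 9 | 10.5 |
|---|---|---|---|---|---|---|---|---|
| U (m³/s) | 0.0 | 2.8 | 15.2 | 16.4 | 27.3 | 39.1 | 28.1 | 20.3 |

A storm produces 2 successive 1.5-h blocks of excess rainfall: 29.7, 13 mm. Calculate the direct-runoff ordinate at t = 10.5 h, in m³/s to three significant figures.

Q ≈ 96.8 m³/s

By discrete convolution, Q_j = Σ (P_i / 10 mm) · U_{j−i}.
At t = 10.5 h (j=7): Q = (29.7/10)·20.3 + (13/10)·28.1 = 96.8 m³/s.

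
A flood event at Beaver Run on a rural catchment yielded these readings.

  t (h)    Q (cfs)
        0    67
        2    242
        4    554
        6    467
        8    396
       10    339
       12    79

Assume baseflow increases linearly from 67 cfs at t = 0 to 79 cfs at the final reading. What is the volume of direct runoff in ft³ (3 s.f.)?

V ≈ 1.18 × 10^7 ft³

Direct-runoff ordinates (Q − Q_b): 0.00, 173.00, 483.00, 394.00, 321.00, 262.00, 0.00 cfs.
ΣQ_DR = 1633 cfs.
With Δt = 2 h = 7200 s, V = ΣQ_DR · Δt = 1633 × 7200 = 1.18 × 10^7 ft³.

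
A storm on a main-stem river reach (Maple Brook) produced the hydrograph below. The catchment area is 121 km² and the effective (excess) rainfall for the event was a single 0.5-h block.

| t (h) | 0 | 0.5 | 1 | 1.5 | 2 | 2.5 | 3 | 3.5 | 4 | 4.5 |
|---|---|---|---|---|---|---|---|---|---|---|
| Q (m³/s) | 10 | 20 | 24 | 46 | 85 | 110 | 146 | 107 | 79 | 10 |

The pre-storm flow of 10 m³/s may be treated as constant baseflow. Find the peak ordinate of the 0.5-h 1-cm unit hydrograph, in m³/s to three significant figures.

U_p ≈ 170 m³/s

Direct runoff: 0.0, 10.0, 14.0, 36.0, 75.0, 100.0, 136.0, 97.0, 69.0, 0.0 m³/s; ΣQ_DR = 537.0 m³/s, peak = 136.0 m³/s.
Runoff depth d = ΣQ_DR·Δt / A = 537.0 × 1800 / (121 km²) = 7.988 mm.
The 1-cm UH is the DRH scaled by (10 mm)/d, so U_p = 136.0 × 10/7.988 = 170 m³/s.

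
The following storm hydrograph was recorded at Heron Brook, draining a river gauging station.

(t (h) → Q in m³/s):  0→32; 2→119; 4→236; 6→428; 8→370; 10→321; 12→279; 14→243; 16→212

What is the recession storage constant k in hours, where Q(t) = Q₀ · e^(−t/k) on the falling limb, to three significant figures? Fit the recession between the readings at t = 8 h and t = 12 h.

k ≈ 14.2 h

On the falling limb, Q drops from 370 to 279 m³/s between t = 8 h and t = 12 h (Δt = 4 h).
k = −Δt / ln(Q₂/Q₁) = −4 / ln(279/370) = 14.2 h.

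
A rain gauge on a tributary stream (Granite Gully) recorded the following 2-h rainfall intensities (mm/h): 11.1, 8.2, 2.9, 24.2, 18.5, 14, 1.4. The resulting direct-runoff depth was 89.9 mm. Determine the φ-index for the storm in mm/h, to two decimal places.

φ ≈ 6.21 mm/h

Only the 5 blocks with intensity above φ contribute runoff: 11.1, 8.2, 24.2, 18.5, 14 mm/h.
Σ(I−φ)·Δt = d  ⇒  (11.1+8.2+24.2+18.5+14 − 5φ)·2 = 89.9
φ = (76.00 − 89.9/2) / 5 = 6.21 mm/h.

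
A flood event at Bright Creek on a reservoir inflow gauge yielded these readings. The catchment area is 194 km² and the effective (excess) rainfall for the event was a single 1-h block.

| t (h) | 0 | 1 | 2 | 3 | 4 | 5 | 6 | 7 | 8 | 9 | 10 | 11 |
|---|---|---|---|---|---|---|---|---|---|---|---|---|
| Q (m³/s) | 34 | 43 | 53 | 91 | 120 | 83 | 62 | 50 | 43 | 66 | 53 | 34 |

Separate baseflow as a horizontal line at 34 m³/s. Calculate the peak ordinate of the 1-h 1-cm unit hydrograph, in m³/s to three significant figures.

Direct runoff: 0.0, 9.0, 19.0, 57.0, 86.0, 49.0, 28.0, 16.0, 9.0, 32.0, 19.0, 0.0 m³/s; ΣQ_DR = 324.0 m³/s, peak = 86.0 m³/s.
Runoff depth d = ΣQ_DR·Δt / A = 324.0 × 3600 / (194 km²) = 6.012 mm.
The 1-cm UH is the DRH scaled by (10 mm)/d, so U_p = 86.0 × 10/6.012 = 143 m³/s.

U_p ≈ 143 m³/s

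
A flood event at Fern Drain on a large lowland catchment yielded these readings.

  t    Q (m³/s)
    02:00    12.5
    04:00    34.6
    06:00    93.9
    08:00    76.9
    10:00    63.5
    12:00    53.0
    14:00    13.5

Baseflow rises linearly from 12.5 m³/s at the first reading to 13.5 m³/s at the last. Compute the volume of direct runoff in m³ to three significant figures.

Direct-runoff ordinates (Q − Q_b): 0.00, 21.93, 81.07, 63.90, 50.33, 39.67, 0.00 m³/s.
ΣQ_DR = 256.9 m³/s.
With Δt = 2 h = 7200 s, V = ΣQ_DR · Δt = 256.9 × 7200 = 1.85 × 10^6 m³.

V ≈ 1.85 × 10^6 m³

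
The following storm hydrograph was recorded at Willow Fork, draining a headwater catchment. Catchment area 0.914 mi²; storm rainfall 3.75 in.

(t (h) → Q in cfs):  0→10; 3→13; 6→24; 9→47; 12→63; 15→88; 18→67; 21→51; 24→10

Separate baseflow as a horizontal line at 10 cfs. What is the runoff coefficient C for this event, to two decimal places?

C ≈ 0.38

ΣQ_DR = 283.0 cfs; V = ΣQ_DR·Δt = 3.056 × 10^6 ft³.
Runoff depth d = V / A = 1.439 in.
C = d / P = 1.439 / 3.75 = 0.38.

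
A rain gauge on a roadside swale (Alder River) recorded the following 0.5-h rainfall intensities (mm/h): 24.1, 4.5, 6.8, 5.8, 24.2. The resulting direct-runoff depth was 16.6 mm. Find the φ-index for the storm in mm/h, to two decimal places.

Only the 2 blocks with intensity above φ contribute runoff: 24.1, 24.2 mm/h.
Σ(I−φ)·Δt = d  ⇒  (24.1+24.2 − 2φ)·0.5 = 16.6
φ = (48.30 − 16.6/0.5) / 2 = 7.55 mm/h.

φ ≈ 7.55 mm/h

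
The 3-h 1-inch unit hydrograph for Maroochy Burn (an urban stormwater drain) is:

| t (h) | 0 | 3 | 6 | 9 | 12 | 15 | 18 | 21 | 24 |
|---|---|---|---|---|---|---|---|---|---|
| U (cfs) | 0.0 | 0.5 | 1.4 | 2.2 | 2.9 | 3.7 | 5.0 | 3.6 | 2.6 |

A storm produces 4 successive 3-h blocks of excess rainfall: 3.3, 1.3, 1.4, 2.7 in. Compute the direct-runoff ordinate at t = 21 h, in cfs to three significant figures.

Q ≈ 31.4 cfs

By discrete convolution, Q_j = Σ (P_i / 1 in) · U_{j−i}.
At t = 21 h (j=7): Q = (3.3/1)·3.6 + (1.3/1)·5.0 + (1.4/1)·3.7 + (2.7/1)·2.9 = 31.4 cfs.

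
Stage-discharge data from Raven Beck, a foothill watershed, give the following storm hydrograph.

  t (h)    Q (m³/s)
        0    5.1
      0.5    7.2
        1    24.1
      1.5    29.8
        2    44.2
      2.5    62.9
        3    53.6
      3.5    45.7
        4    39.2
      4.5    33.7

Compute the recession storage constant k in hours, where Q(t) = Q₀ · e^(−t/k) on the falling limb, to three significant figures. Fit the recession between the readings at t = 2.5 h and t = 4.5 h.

On the falling limb, Q drops from 62.9 to 33.7 m³/s between t = 2.5 h and t = 4.5 h (Δt = 2 h).
k = −Δt / ln(Q₂/Q₁) = −2 / ln(33.7/62.9) = 3.20 h.

k ≈ 3.20 h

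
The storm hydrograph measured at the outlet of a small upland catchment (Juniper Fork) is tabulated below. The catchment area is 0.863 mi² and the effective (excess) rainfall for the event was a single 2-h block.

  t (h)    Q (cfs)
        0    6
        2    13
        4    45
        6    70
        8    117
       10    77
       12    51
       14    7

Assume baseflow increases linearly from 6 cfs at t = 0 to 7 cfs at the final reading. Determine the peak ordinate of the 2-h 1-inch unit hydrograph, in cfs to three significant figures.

Direct runoff: 0.00, 6.86, 38.71, 63.57, 110.43, 70.29, 44.14, 0.00 cfs; ΣQ_DR = 334.0 cfs, peak = 110.43 cfs.
Runoff depth d = ΣQ_DR·Δt / A = 334.0 × 7200 / (0.863 mi²) = 1.199 in.
The 1-inch UH is the DRH scaled by (1 in)/d, so U_p = 110.43 × 1/1.199 = 92.1 cfs.

U_p ≈ 92.1 cfs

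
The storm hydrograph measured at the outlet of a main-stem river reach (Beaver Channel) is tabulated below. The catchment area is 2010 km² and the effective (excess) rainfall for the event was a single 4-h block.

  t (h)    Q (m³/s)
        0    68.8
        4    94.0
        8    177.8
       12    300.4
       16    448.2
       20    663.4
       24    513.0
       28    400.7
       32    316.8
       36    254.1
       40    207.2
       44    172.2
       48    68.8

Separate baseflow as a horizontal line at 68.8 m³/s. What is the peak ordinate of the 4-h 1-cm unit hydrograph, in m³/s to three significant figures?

U_p ≈ 297 m³/s

Direct runoff: 0.0, 25.2, 109.0, 231.6, 379.4, 594.6, 444.2, 331.9, 248.0, 185.3, 138.4, 103.4, 0.0 m³/s; ΣQ_DR = 2791 m³/s, peak = 594.6 m³/s.
Runoff depth d = ΣQ_DR·Δt / A = 2791 × 14400 / (2010 km²) = 20.00 mm.
The 1-cm UH is the DRH scaled by (10 mm)/d, so U_p = 594.6 × 10/20.00 = 297 m³/s.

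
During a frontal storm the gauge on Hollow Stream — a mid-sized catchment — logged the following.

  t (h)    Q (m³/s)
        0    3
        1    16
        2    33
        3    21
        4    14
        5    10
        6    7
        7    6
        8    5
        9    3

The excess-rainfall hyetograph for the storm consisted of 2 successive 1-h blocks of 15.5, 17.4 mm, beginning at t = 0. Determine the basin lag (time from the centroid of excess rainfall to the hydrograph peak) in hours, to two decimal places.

Centroid of excess rainfall: t_c = Σ P_i·t̄_i / ΣP_i = 1.0289 h (block centres at 0.5, 1.5 h).
Hydrograph peak occurs at t = 2 h, so basin lag t_L = 2 − 1.0289 = 0.97 h.

t_L ≈ 0.97 h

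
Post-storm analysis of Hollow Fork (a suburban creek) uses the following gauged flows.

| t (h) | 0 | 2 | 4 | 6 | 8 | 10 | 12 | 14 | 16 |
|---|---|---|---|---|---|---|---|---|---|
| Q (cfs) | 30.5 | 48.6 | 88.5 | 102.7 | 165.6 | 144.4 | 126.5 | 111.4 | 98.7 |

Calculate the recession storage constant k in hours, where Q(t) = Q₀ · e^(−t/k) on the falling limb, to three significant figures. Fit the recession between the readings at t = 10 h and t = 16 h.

On the falling limb, Q drops from 144.4 to 98.7 cfs between t = 10 h and t = 16 h (Δt = 6 h).
k = −Δt / ln(Q₂/Q₁) = −6 / ln(98.7/144.4) = 15.8 h.

k ≈ 15.8 h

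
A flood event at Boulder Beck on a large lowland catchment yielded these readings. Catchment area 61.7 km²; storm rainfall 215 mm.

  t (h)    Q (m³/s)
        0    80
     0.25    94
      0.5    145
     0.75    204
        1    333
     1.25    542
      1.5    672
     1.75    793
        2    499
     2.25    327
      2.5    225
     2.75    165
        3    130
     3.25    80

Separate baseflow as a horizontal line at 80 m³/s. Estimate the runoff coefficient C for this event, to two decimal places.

C ≈ 0.22

ΣQ_DR = 3169 m³/s; V = ΣQ_DR·Δt = 2.852 × 10^6 m³.
Runoff depth d = V / A = 46.23 mm.
C = d / P = 46.23 / 215 = 0.22.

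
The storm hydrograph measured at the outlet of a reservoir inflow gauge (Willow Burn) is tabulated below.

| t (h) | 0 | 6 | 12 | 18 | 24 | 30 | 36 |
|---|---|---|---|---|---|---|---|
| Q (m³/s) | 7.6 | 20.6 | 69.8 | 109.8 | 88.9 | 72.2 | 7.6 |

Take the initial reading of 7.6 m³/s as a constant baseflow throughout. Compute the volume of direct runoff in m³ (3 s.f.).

V ≈ 6.98 × 10^6 m³

Direct-runoff ordinates (Q − Q_b): 0.0, 13.0, 62.2, 102.2, 81.3, 64.6, 0.0 m³/s.
ΣQ_DR = 323.3 m³/s.
With Δt = 6 h = 21600 s, V = ΣQ_DR · Δt = 323.3 × 21600 = 6.98 × 10^6 m³.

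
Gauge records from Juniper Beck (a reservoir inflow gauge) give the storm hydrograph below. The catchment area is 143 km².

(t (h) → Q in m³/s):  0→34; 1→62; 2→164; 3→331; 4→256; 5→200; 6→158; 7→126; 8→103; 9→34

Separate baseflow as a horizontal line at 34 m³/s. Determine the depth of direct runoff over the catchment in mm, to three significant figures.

Direct runoff: 0.0, 28.0, 130.0, 297.0, 222.0, 166.0, 124.0, 92.0, 69.0, 0.0 m³/s; ΣQ_DR = 1128 m³/s.
V = ΣQ_DR · Δt = 1128 × 3600 s = 4.061 × 10^6 m³.
Over A = 143 km², depth = V / A = 28.4 mm.

d ≈ 28.4 mm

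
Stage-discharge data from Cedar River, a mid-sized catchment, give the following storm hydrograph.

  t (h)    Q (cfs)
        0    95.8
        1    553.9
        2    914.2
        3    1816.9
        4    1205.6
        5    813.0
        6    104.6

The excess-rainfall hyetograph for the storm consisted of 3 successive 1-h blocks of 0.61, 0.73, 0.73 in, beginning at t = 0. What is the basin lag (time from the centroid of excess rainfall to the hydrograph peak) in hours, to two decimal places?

Centroid of excess rainfall: t_c = Σ P_i·t̄_i / ΣP_i = 1.5580 h (block centres at 0.5, 1.5, 2.5 h).
Hydrograph peak occurs at t = 3 h, so basin lag t_L = 3 − 1.5580 = 1.44 h.

t_L ≈ 1.44 h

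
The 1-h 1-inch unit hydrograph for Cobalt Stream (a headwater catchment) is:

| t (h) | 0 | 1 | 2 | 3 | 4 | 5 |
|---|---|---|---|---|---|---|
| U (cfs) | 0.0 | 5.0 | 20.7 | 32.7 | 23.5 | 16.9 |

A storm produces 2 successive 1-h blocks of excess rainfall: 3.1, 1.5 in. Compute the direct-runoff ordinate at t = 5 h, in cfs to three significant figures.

Q ≈ 87.6 cfs

By discrete convolution, Q_j = Σ (P_i / 1 in) · U_{j−i}.
At t = 5 h (j=5): Q = (3.1/1)·16.9 + (1.5/1)·23.5 = 87.6 cfs.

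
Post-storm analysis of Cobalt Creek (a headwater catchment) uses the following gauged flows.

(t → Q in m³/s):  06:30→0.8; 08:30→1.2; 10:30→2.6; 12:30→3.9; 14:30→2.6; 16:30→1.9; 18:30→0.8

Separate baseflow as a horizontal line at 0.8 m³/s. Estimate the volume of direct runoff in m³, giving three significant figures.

V ≈ 59000 m³

Direct-runoff ordinates (Q − Q_b): 0.0, 0.4, 1.8, 3.1, 1.8, 1.1, 0.0 m³/s.
ΣQ_DR = 8.200 m³/s.
With Δt = 2 h = 7200 s, V = ΣQ_DR · Δt = 8.200 × 7200 = 59000 m³.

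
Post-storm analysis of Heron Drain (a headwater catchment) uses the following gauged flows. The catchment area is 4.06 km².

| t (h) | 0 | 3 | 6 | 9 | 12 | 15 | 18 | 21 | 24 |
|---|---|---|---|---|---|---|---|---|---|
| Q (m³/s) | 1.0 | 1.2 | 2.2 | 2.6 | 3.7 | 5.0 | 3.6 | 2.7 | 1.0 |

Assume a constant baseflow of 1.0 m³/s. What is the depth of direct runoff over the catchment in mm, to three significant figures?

d ≈ 37.2 mm

Direct runoff: 0.0, 0.2, 1.2, 1.6, 2.7, 4.0, 2.6, 1.7, 0.0 m³/s; ΣQ_DR = 14.00 m³/s.
V = ΣQ_DR · Δt = 14.00 × 10800 s = 1.512 × 10^5 m³.
Over A = 4.06 km², depth = V / A = 37.2 mm.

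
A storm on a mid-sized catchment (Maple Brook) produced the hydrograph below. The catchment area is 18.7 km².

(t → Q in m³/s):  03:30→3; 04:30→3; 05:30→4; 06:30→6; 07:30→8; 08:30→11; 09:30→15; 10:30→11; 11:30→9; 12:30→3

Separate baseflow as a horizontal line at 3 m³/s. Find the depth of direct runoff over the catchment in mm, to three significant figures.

Direct runoff: 0.0, 0.0, 1.0, 3.0, 5.0, 8.0, 12.0, 8.0, 6.0, 0.0 m³/s; ΣQ_DR = 43.00 m³/s.
V = ΣQ_DR · Δt = 43.00 × 3600 s = 1.548 × 10^5 m³.
Over A = 18.7 km², depth = V / A = 8.28 mm.

d ≈ 8.28 mm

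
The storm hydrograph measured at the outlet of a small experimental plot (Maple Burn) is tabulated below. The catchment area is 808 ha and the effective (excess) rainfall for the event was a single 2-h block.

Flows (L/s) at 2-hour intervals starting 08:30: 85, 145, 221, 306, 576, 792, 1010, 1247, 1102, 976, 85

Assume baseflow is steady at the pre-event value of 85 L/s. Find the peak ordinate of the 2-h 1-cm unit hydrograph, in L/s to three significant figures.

Direct runoff: 0.0, 60.0, 136.0, 221.0, 491.0, 707.0, 925.0, 1162.0, 1017.0, 891.0, 0.0 L/s; ΣQ_DR = 5610 L/s, peak = 1162.0 L/s.
Runoff depth d = ΣQ_DR·Δt / A = 5610 × 7200 / (808 ha) = 4.999 mm.
The 1-cm UH is the DRH scaled by (10 mm)/d, so U_p = 1162.0 × 10/4.999 = 2320 L/s.

U_p ≈ 2320 L/s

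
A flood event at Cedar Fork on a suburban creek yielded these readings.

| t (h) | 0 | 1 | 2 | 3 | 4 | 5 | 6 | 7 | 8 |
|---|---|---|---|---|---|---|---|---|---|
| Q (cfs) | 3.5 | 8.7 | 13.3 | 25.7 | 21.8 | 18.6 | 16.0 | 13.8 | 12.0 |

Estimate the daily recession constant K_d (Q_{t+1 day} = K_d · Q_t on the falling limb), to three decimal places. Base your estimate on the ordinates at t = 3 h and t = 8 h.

K_d ≈ 0.026

Between t = 3 h and t = 8 h the flow falls from 25.7 to 12.0 cfs over 5×1 h = 5 h.
Per-interval ratio K = (12.0/25.7)^(1/5) = 0.8587; K_d = K^(24/1) = 0.026.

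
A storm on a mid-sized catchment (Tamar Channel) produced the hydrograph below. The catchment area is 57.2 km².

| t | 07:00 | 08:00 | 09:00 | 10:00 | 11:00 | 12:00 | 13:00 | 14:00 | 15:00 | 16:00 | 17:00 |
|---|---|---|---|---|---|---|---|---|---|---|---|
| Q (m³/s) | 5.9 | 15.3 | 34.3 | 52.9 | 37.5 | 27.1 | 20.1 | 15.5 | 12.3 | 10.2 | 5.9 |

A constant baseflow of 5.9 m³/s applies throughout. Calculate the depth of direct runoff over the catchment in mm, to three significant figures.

Direct runoff: 0.0, 9.4, 28.4, 47.0, 31.6, 21.2, 14.2, 9.6, 6.4, 4.3, 0.0 m³/s; ΣQ_DR = 172.1 m³/s.
V = ΣQ_DR · Δt = 172.1 × 3600 s = 6.196 × 10^5 m³.
Over A = 57.2 km², depth = V / A = 10.8 mm.

d ≈ 10.8 mm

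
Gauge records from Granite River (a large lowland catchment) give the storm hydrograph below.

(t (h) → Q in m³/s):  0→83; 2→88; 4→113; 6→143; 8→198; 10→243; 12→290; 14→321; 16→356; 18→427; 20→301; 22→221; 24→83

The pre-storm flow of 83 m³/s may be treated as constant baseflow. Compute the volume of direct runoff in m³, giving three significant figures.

V ≈ 1.29 × 10^7 m³

Direct-runoff ordinates (Q − Q_b): 0.0, 5.0, 30.0, 60.0, 115.0, 160.0, 207.0, 238.0, 273.0, 344.0, 218.0, 138.0, 0.0 m³/s.
ΣQ_DR = 1788 m³/s.
With Δt = 2 h = 7200 s, V = ΣQ_DR · Δt = 1788 × 7200 = 1.29 × 10^7 m³.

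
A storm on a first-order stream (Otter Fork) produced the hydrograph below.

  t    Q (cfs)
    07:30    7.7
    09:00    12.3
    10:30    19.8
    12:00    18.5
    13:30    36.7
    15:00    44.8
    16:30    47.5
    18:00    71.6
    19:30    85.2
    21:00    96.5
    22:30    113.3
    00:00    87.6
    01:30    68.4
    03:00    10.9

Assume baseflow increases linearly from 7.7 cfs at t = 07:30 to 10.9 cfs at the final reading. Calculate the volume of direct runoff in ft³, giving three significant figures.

Direct-runoff ordinates (Q − Q_b): 0.00, 4.35, 11.61, 10.06, 28.02, 35.87, 38.32, 62.18, 75.53, 86.58, 103.14, 77.19, 57.75, 0.00 cfs.
ΣQ_DR = 590.6 cfs.
With Δt = 1.5 h = 5400 s, V = ΣQ_DR · Δt = 590.6 × 5400 = 3.19 × 10^6 ft³.

V ≈ 3.19 × 10^6 ft³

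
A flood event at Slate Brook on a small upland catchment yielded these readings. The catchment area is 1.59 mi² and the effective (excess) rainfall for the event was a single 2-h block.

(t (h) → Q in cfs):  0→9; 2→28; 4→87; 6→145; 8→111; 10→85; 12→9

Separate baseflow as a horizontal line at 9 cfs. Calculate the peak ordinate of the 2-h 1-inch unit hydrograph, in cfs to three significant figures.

U_p ≈ 170 cfs

Direct runoff: 0.0, 19.0, 78.0, 136.0, 102.0, 76.0, 0.0 cfs; ΣQ_DR = 411.0 cfs, peak = 136.0 cfs.
Runoff depth d = ΣQ_DR·Δt / A = 411.0 × 7200 / (1.59 mi²) = 0.8011 in.
The 1-inch UH is the DRH scaled by (1 in)/d, so U_p = 136.0 × 1/0.8011 = 170 cfs.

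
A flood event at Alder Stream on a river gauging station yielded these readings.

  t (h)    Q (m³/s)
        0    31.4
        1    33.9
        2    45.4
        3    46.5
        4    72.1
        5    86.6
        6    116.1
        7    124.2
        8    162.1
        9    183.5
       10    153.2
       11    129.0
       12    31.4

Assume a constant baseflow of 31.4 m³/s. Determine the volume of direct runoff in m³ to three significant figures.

V ≈ 2.91 × 10^6 m³

Direct-runoff ordinates (Q − Q_b): 0.0, 2.5, 14.0, 15.1, 40.7, 55.2, 84.7, 92.8, 130.7, 152.1, 121.8, 97.6, 0.0 m³/s.
ΣQ_DR = 807.2 m³/s.
With Δt = 1 h = 3600 s, V = ΣQ_DR · Δt = 807.2 × 3600 = 2.91 × 10^6 m³.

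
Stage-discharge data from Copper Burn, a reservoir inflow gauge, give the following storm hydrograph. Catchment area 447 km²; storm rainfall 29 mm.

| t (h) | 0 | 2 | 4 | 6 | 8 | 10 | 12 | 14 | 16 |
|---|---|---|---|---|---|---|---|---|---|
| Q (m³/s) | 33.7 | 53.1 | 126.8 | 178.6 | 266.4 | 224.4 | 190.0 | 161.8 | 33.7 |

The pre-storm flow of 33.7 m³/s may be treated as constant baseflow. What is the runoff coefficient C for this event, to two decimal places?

ΣQ_DR = 965.2 m³/s; V = ΣQ_DR·Δt = 6.949 × 10^6 m³.
Runoff depth d = V / A = 15.55 mm.
C = d / P = 15.55 / 29 = 0.54.

C ≈ 0.54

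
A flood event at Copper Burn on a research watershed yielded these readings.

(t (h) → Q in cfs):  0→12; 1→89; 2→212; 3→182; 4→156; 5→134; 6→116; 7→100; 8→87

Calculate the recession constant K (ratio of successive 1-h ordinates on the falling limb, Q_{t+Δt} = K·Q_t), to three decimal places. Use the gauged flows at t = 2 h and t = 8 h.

K ≈ 0.862

Using the recession-limb readings at t = 2 h and t = 8 h: Q falls from 212 to 87 cfs over 6 intervals.
K = (Q₂/Q₁)^(1/6) = (87/212)^(1/6) = 0.862.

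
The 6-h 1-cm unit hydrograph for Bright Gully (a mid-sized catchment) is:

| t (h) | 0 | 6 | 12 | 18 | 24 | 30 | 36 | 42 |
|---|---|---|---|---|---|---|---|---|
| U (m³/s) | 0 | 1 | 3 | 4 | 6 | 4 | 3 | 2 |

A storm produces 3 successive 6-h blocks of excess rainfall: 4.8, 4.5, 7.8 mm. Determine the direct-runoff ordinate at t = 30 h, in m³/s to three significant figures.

By discrete convolution, Q_j = Σ (P_i / 10 mm) · U_{j−i}.
At t = 30 h (j=5): Q = (4.8/10)·4 + (4.5/10)·6 + (7.8/10)·4 = 7.74 m³/s.

Q ≈ 7.74 m³/s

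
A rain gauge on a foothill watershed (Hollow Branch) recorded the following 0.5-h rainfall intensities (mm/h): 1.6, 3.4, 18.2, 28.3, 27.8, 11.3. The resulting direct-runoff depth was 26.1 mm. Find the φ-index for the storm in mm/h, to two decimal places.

φ ≈ 8.35 mm/h

Only the 4 blocks with intensity above φ contribute runoff: 18.2, 28.3, 27.8, 11.3 mm/h.
Σ(I−φ)·Δt = d  ⇒  (18.2+28.3+27.8+11.3 − 4φ)·0.5 = 26.1
φ = (85.60 − 26.1/0.5) / 4 = 8.35 mm/h.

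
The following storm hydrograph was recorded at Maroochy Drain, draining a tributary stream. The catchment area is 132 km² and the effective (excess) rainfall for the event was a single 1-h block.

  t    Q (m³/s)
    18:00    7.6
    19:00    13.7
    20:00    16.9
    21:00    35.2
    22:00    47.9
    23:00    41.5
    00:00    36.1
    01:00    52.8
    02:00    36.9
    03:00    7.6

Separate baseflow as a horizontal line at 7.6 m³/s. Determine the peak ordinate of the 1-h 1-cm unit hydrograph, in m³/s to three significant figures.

U_p ≈ 75.3 m³/s

Direct runoff: 0.0, 6.1, 9.3, 27.6, 40.3, 33.9, 28.5, 45.2, 29.3, 0.0 m³/s; ΣQ_DR = 220.2 m³/s, peak = 45.2 m³/s.
Runoff depth d = ΣQ_DR·Δt / A = 220.2 × 3600 / (132 km²) = 6.005 mm.
The 1-cm UH is the DRH scaled by (10 mm)/d, so U_p = 45.2 × 10/6.005 = 75.3 m³/s.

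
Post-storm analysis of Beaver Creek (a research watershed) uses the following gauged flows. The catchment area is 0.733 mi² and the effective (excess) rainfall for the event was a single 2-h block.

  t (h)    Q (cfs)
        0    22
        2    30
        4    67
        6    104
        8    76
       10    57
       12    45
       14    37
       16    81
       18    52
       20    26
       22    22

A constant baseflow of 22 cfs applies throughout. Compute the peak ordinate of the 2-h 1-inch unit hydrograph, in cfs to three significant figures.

U_p ≈ 54.6 cfs

Direct runoff: 0.0, 8.0, 45.0, 82.0, 54.0, 35.0, 23.0, 15.0, 59.0, 30.0, 4.0, 0.0 cfs; ΣQ_DR = 355.0 cfs, peak = 82.0 cfs.
Runoff depth d = ΣQ_DR·Δt / A = 355.0 × 7200 / (0.733 mi²) = 1.501 in.
The 1-inch UH is the DRH scaled by (1 in)/d, so U_p = 82.0 × 1/1.501 = 54.6 cfs.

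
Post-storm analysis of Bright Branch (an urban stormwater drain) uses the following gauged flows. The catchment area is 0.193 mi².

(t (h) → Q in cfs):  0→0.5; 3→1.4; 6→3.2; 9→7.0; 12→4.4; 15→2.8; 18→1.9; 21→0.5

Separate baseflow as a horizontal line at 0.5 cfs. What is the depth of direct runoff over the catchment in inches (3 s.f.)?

d ≈ 0.426 in

Direct runoff: 0.0, 0.9, 2.7, 6.5, 3.9, 2.3, 1.4, 0.0 cfs; ΣQ_DR = 17.70 cfs.
V = ΣQ_DR · Δt = 17.70 × 10800 s = 1.912 × 10^5 ft³.
Over A = 0.193 mi², depth = V / A = 0.426 in.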